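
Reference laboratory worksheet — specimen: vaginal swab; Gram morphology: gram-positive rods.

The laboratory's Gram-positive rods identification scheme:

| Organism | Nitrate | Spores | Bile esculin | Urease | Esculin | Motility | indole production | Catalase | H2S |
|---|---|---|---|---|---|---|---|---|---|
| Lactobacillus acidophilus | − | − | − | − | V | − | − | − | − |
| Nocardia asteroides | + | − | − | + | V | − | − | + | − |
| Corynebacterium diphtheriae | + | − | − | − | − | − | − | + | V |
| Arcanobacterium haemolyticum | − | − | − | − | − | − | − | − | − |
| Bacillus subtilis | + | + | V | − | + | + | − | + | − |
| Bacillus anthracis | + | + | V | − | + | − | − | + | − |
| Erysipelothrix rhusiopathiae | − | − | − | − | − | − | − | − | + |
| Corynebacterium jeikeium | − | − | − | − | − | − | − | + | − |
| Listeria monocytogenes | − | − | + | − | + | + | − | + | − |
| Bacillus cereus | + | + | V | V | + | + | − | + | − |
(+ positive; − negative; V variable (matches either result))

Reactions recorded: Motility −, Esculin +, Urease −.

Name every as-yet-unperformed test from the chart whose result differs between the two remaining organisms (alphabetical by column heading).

Catalase, Nitrate, Spores

Urease −: excludes Nocardia asteroides — 9 left.
Motility −: excludes Bacillus subtilis, Listeria monocytogenes, Bacillus cereus — 6 left.
Esculin +: excludes Corynebacterium diphtheriae, Arcanobacterium haemolyticum, Erysipelothrix rhusiopathiae, Corynebacterium jeikeium — 2 left.
Two candidates remain: Bacillus anthracis and Lactobacillus acidophilus.
  Nitrate: Bacillus anthracis +, Lactobacillus acidophilus − — discriminates.
  Spores: Bacillus anthracis +, Lactobacillus acidophilus − — discriminates.
  Bile esculin: V vs − — variable for at least one, does not separate.
  indole production: − vs − — same for both, does not separate.
  Catalase: Bacillus anthracis +, Lactobacillus acidophilus − — discriminates.
  H2S: − vs − — same for both, does not separate.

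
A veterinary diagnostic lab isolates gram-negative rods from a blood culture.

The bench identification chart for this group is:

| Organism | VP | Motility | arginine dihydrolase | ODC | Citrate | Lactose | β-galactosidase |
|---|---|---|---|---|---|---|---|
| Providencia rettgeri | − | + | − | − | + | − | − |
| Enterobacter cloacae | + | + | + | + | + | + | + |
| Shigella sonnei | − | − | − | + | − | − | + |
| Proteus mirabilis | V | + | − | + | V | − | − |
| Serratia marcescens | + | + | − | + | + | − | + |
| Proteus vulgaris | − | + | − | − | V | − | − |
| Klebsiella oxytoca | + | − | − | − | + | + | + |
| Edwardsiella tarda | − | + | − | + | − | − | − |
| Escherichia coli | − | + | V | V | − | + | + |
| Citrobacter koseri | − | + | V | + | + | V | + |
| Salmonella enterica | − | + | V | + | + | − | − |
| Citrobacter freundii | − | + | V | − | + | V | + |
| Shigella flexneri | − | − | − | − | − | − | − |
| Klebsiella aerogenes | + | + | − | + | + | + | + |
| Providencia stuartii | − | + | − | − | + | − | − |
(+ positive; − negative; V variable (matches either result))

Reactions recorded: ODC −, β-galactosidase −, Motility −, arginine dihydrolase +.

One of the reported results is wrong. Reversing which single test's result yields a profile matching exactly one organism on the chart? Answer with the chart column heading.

arginine dihydrolase

As reported, no row in the chart matches all 4 reactions.
Reversing Motility → still no organism matches.
Reversing arginine dihydrolase (to −) → unique match: Shigella flexneri.
Reversing ODC → still no organism matches.
Reversing β-galactosidase → still no organism matches.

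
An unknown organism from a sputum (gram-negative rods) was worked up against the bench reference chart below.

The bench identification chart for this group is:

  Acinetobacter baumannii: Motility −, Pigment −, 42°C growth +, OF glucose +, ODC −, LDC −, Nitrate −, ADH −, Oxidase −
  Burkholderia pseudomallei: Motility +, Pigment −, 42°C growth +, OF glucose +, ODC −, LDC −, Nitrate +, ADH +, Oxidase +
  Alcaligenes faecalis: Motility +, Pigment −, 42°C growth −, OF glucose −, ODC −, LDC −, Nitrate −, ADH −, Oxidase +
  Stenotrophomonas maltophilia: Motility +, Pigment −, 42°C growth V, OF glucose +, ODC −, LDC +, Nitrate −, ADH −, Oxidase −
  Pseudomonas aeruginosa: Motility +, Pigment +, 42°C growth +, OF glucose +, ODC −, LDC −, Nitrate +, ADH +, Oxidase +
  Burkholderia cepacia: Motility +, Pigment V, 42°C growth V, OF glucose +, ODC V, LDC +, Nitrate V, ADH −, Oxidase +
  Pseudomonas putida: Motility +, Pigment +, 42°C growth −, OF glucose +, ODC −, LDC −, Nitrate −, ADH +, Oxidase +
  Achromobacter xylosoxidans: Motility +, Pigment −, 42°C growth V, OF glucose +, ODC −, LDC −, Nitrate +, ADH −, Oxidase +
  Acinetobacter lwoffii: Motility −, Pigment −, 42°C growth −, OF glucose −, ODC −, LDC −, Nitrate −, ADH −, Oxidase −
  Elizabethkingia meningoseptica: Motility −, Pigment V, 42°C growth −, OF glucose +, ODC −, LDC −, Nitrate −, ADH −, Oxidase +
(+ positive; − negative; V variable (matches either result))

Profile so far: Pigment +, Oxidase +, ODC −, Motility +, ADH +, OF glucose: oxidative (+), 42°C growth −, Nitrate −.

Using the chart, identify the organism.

Nitrate −: excludes Burkholderia pseudomallei, Pseudomonas aeruginosa, Achromobacter xylosoxidans — 7 left.
ODC −: all 7 remaining candidates are consistent.
42°C growth −: excludes Acinetobacter baumannii — 6 left.
Oxidase +: excludes Stenotrophomonas maltophilia, Acinetobacter lwoffii — 4 left.
Pigment +: excludes Alcaligenes faecalis — 3 left.
Motility +: excludes Elizabethkingia meningoseptica — 2 left.
OF glucose +: all 2 remaining candidates are consistent.
ADH +: excludes Burkholderia cepacia — 1 left.

Pseudomonas putida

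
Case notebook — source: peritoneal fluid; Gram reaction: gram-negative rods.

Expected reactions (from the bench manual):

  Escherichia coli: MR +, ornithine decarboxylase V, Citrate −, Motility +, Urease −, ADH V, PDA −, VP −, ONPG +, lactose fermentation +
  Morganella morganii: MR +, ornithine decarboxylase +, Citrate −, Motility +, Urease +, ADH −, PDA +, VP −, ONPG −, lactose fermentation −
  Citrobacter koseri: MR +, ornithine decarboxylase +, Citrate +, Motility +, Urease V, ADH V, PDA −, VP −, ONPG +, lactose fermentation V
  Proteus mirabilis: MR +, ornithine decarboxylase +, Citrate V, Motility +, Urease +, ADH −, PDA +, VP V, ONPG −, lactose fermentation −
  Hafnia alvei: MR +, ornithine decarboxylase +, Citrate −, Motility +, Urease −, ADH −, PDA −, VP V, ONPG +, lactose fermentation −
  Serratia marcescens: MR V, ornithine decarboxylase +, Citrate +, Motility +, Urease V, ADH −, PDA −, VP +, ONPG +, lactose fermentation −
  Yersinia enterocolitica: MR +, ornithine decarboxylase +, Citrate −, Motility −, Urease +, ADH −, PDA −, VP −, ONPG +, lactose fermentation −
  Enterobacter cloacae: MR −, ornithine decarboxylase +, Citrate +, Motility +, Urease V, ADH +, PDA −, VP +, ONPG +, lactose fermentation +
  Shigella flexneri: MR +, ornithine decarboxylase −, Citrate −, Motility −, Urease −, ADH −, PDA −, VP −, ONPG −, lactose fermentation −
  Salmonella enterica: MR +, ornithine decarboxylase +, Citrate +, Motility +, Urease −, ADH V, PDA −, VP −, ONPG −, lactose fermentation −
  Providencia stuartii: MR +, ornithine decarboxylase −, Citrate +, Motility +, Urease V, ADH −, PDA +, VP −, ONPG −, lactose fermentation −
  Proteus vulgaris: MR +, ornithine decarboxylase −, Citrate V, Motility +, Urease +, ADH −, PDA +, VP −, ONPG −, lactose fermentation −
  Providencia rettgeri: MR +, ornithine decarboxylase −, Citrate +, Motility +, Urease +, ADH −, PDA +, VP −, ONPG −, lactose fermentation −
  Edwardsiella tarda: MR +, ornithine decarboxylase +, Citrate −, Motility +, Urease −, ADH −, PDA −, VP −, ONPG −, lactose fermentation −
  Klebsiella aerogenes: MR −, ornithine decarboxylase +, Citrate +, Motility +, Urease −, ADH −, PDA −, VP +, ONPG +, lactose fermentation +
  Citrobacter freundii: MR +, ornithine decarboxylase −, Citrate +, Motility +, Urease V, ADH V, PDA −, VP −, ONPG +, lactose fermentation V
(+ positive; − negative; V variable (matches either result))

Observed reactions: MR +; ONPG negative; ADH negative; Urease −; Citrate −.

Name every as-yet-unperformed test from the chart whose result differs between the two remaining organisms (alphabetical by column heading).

Motility, ornithine decarboxylase

MR +: excludes Enterobacter cloacae, Klebsiella aerogenes — 14 left.
ONPG −: excludes 6 organisms — 8 left.
ADH −: all 8 remaining candidates are consistent.
Urease −: excludes Morganella morganii, Proteus mirabilis, Proteus vulgaris, Providencia rettgeri — 4 left.
Citrate −: excludes Salmonella enterica, Providencia stuartii — 2 left.
Two candidates remain: Edwardsiella tarda and Shigella flexneri.
  ornithine decarboxylase: Edwardsiella tarda +, Shigella flexneri − — discriminates.
  Motility: Edwardsiella tarda +, Shigella flexneri − — discriminates.
  PDA: − vs − — same for both, does not separate.
  VP: − vs − — same for both, does not separate.
  lactose fermentation: − vs − — same for both, does not separate.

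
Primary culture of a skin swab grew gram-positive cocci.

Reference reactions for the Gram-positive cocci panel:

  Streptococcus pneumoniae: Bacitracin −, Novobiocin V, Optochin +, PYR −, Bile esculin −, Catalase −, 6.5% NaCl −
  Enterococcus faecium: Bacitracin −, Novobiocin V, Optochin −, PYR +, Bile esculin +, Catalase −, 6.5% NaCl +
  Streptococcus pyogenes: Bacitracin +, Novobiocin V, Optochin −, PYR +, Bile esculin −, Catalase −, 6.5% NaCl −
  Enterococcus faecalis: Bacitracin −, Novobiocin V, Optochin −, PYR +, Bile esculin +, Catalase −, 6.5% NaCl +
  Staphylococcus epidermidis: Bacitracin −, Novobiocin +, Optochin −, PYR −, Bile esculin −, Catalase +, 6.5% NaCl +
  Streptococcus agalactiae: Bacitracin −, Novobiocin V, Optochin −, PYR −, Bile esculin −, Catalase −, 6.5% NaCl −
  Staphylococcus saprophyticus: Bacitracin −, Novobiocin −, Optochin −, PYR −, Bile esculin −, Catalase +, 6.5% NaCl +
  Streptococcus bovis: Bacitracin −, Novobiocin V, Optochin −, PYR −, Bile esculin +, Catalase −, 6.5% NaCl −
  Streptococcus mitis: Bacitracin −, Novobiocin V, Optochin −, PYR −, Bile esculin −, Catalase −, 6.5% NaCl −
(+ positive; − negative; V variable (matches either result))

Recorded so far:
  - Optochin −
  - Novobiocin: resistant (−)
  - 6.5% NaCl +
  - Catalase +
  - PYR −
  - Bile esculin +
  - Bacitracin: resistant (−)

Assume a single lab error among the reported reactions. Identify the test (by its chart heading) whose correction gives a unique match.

As reported, no row in the chart matches all 7 reactions.
Reversing Bacitracin → still no organism matches.
Reversing 6.5% NaCl → still no organism matches.
Reversing PYR → still no organism matches.
Reversing Bile esculin (to −) → unique match: Staphylococcus saprophyticus.
Reversing Novobiocin → still no organism matches.
Reversing Catalase → still no organism matches.
Reversing Optochin → still no organism matches.

Bile esculin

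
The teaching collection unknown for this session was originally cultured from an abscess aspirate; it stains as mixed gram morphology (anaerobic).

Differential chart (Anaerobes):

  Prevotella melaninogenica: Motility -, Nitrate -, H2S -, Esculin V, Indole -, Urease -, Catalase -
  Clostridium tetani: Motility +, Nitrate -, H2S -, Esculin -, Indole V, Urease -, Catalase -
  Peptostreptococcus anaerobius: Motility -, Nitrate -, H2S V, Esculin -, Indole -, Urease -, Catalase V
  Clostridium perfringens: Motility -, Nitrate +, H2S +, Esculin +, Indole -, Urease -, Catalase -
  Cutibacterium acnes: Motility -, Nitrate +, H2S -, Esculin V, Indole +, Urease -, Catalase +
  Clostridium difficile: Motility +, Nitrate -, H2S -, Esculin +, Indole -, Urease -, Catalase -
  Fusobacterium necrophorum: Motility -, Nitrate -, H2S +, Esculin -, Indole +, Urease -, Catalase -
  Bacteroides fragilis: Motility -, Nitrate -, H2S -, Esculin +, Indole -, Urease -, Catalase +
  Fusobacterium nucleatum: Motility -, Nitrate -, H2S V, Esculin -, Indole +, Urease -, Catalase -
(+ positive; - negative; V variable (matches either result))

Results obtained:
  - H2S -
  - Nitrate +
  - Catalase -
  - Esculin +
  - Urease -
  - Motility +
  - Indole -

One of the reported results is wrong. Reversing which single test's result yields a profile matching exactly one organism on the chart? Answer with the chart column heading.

As reported, no row in the chart matches all 7 reactions.
Reversing H2S → still no organism matches.
Reversing Catalase → still no organism matches.
Reversing Motility → still no organism matches.
Reversing Esculin → still no organism matches.
Reversing Indole → still no organism matches.
Reversing Nitrate (to -) → unique match: Clostridium difficile.
Reversing Urease → still no organism matches.

Nitrate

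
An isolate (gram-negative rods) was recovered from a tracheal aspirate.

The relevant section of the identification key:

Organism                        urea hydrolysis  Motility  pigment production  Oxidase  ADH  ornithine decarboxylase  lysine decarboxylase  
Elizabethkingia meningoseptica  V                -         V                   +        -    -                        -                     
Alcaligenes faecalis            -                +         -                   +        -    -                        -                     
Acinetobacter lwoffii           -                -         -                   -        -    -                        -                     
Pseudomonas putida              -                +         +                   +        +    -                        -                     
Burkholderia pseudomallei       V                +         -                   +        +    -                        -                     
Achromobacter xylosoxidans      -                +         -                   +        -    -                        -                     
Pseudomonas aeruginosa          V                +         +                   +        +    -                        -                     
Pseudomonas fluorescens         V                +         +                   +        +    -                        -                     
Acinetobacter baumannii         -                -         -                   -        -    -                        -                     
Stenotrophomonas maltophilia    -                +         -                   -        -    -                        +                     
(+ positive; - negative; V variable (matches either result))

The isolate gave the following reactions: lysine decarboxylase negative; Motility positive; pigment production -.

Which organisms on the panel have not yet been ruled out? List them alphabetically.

Achromobacter xylosoxidans, Alcaligenes faecalis, Burkholderia pseudomallei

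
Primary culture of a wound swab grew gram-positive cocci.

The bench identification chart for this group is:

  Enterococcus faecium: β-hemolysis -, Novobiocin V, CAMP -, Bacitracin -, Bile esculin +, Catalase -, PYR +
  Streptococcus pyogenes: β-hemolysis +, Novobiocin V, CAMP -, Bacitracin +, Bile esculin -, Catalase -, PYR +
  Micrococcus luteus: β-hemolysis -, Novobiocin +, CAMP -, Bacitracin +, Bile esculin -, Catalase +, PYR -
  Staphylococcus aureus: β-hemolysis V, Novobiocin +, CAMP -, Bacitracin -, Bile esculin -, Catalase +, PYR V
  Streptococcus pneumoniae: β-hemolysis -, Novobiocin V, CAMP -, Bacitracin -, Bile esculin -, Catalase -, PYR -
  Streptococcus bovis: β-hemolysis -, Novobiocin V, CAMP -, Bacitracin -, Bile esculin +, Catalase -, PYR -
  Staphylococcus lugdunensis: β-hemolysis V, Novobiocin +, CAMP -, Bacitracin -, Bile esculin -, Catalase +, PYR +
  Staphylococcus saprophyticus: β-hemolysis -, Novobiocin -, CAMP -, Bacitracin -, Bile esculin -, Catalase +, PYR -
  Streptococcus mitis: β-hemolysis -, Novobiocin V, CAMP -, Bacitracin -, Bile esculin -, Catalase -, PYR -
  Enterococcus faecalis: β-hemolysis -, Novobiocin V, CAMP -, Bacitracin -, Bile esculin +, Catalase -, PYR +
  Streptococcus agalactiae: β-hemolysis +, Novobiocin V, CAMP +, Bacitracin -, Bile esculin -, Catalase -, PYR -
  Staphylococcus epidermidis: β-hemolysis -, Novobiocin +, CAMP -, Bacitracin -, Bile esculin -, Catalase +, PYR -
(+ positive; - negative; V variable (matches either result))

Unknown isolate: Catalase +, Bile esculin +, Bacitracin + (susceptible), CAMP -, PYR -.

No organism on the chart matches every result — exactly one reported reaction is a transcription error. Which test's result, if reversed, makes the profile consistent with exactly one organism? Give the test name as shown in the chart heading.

As reported, no row in the chart matches all 5 reactions.
Reversing Catalase → still no organism matches.
Reversing CAMP → still no organism matches.
Reversing Bacitracin → still no organism matches.
Reversing Bile esculin (to -) → unique match: Micrococcus luteus.
Reversing PYR → still no organism matches.

Bile esculin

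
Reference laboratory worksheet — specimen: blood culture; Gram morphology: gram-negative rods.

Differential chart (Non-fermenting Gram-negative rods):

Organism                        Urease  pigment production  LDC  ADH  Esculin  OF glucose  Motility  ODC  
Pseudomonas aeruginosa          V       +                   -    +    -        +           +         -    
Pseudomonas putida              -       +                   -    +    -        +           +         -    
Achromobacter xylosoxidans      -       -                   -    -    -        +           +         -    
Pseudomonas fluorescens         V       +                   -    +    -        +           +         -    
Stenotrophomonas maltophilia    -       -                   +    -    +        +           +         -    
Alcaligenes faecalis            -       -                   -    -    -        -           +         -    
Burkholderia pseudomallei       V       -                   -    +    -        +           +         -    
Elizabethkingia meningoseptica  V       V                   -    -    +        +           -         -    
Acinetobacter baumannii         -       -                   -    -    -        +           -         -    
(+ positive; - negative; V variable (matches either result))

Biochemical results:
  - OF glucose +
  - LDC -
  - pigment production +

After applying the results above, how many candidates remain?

LDC -: excludes Stenotrophomonas maltophilia — 8 left.
pigment production +: excludes Achromobacter xylosoxidans, Alcaligenes faecalis, Burkholderia pseudomallei, Acinetobacter baumannii — 4 left.
OF glucose +: all 4 remaining candidates are consistent.
Still consistent: Elizabethkingia meningoseptica, Pseudomonas aeruginosa, Pseudomonas fluorescens, Pseudomonas putida.

4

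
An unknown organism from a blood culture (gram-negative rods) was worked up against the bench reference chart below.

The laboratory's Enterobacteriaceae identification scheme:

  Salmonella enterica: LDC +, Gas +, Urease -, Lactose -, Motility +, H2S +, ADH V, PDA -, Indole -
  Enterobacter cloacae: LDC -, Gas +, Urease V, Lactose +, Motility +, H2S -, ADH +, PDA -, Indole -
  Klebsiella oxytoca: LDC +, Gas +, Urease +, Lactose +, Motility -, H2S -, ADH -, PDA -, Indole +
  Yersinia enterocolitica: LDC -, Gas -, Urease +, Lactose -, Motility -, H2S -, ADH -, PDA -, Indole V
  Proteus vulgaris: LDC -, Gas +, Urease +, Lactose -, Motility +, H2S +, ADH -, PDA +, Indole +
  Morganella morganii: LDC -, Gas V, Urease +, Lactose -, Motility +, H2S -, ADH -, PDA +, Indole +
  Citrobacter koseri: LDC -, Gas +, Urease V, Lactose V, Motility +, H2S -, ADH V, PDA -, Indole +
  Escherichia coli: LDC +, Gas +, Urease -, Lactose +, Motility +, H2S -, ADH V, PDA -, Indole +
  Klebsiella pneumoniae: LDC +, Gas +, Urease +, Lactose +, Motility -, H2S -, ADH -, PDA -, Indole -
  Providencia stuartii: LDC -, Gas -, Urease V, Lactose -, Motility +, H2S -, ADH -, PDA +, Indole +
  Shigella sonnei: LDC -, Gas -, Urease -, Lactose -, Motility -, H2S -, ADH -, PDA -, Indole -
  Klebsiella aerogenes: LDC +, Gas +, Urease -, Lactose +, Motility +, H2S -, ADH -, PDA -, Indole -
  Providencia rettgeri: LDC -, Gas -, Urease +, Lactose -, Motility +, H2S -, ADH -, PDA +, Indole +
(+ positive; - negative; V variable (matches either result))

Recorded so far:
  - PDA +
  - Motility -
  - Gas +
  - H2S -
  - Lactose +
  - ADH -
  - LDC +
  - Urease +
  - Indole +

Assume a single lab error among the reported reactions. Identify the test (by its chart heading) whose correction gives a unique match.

As reported, no row in the chart matches all 9 reactions.
Reversing LDC → still no organism matches.
Reversing Gas → still no organism matches.
Reversing Urease → still no organism matches.
Reversing H2S → still no organism matches.
Reversing ADH → still no organism matches.
Reversing Motility → still no organism matches.
Reversing Indole → still no organism matches.
Reversing PDA (to -) → unique match: Klebsiella oxytoca.
Reversing Lactose → still no organism matches.

PDA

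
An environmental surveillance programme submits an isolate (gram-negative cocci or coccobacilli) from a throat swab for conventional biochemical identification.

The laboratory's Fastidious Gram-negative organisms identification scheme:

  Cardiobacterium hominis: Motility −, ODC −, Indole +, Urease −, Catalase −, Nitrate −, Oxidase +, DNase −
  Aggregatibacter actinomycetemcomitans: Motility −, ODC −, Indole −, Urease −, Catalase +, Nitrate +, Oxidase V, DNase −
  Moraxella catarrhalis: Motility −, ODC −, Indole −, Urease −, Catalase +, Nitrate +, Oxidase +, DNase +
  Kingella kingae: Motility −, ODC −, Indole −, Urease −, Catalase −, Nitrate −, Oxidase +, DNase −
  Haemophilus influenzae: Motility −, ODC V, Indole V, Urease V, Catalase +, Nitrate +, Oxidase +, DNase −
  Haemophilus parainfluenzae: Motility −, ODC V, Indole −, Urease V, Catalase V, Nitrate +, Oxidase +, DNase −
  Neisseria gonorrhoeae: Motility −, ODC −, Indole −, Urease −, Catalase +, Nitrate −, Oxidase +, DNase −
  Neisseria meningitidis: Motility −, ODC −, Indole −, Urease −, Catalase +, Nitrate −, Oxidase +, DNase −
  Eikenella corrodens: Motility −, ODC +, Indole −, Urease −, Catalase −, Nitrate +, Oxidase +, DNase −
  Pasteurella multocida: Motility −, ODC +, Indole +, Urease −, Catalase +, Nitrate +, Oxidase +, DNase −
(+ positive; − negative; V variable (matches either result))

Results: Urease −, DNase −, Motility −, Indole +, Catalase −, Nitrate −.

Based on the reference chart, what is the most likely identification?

DNase −: excludes Moraxella catarrhalis — 9 left.
Urease −: all 9 remaining candidates are consistent.
Motility −: all 9 remaining candidates are consistent.
Nitrate −: excludes 5 organisms — 4 left.
Catalase −: excludes Neisseria gonorrhoeae, Neisseria meningitidis — 2 left.
Indole +: excludes Kingella kingae — 1 left.

Cardiobacterium hominis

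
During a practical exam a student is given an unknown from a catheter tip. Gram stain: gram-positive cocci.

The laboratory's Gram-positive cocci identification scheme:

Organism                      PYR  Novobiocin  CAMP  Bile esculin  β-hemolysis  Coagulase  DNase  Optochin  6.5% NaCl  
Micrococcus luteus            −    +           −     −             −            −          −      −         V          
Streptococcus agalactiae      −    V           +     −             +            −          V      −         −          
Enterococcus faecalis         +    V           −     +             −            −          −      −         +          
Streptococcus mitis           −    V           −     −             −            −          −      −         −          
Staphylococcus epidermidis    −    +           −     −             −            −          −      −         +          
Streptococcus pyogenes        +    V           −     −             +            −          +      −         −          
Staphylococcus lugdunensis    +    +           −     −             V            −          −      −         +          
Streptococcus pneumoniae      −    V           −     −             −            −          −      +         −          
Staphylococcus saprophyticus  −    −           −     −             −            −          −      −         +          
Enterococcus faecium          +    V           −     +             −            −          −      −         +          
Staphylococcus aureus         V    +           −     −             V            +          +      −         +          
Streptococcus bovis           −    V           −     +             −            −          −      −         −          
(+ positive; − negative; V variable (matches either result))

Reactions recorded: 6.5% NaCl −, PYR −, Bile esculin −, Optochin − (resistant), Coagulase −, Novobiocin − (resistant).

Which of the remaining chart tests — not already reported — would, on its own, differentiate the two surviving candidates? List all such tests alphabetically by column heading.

CAMP, β-hemolysis

Novobiocin −: excludes Micrococcus luteus, Staphylococcus epidermidis, Staphylococcus lugdunensis, Staphylococcus aureus — 8 left.
PYR −: excludes Enterococcus faecalis, Streptococcus pyogenes, Enterococcus faecium — 5 left.
Coagulase −: all 5 remaining candidates are consistent.
Bile esculin −: excludes Streptococcus bovis — 4 left.
6.5% NaCl −: excludes Staphylococcus saprophyticus — 3 left.
Optochin −: excludes Streptococcus pneumoniae — 2 left.
Two candidates remain: Streptococcus agalactiae and Streptococcus mitis.
  CAMP: Streptococcus agalactiae +, Streptococcus mitis − — discriminates.
  β-hemolysis: Streptococcus agalactiae +, Streptococcus mitis − — discriminates.
  DNase: V vs − — variable for at least one, does not separate.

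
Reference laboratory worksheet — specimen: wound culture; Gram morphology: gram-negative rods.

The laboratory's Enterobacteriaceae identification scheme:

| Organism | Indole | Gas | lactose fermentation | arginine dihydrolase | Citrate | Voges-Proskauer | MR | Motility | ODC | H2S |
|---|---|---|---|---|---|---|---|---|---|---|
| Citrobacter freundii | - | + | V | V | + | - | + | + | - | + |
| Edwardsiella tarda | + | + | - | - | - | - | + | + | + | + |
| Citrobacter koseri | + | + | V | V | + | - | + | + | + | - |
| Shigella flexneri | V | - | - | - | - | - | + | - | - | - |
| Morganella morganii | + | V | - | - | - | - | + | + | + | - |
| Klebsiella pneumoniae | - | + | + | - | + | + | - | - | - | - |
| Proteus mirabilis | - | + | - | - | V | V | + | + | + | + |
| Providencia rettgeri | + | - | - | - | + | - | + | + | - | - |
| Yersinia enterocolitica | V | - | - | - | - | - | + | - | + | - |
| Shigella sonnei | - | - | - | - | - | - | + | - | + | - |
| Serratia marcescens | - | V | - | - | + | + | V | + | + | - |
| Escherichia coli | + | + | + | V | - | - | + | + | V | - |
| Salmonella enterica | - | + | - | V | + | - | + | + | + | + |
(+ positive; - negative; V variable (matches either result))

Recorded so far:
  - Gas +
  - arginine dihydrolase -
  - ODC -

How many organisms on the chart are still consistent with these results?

3

ODC -: excludes 8 organisms — 5 left.
Gas +: excludes Shigella flexneri, Providencia rettgeri — 3 left.
arginine dihydrolase -: all 3 remaining candidates are consistent.
Still consistent: Citrobacter freundii, Escherichia coli, Klebsiella pneumoniae.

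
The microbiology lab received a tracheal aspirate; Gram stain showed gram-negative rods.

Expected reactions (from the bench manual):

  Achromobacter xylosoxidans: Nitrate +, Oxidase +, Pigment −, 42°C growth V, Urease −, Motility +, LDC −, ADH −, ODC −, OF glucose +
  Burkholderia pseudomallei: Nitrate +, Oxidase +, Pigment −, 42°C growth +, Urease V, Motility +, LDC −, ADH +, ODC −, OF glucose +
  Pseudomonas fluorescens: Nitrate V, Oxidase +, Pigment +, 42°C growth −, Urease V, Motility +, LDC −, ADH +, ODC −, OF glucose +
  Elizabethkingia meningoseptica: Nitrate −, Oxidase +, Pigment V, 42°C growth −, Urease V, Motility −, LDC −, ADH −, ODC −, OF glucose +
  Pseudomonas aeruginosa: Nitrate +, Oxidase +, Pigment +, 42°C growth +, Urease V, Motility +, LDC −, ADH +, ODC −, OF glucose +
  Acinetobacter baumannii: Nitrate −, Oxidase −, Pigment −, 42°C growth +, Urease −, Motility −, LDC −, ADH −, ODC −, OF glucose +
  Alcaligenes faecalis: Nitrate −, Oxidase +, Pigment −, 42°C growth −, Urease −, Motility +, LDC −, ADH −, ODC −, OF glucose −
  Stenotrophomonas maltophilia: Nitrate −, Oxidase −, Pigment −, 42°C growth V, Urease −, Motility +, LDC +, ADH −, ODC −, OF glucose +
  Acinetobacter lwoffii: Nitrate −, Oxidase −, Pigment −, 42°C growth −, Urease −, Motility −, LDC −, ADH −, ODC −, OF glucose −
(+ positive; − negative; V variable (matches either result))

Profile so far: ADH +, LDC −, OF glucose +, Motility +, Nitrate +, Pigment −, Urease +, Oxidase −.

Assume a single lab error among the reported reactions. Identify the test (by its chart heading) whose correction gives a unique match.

Oxidase

As reported, no row in the chart matches all 8 reactions.
Reversing Pigment → still no organism matches.
Reversing ADH → still no organism matches.
Reversing Oxidase (to +) → unique match: Burkholderia pseudomallei.
Reversing Motility → still no organism matches.
Reversing Nitrate → still no organism matches.
Reversing OF glucose → still no organism matches.
Reversing LDC → still no organism matches.
Reversing Urease → still no organism matches.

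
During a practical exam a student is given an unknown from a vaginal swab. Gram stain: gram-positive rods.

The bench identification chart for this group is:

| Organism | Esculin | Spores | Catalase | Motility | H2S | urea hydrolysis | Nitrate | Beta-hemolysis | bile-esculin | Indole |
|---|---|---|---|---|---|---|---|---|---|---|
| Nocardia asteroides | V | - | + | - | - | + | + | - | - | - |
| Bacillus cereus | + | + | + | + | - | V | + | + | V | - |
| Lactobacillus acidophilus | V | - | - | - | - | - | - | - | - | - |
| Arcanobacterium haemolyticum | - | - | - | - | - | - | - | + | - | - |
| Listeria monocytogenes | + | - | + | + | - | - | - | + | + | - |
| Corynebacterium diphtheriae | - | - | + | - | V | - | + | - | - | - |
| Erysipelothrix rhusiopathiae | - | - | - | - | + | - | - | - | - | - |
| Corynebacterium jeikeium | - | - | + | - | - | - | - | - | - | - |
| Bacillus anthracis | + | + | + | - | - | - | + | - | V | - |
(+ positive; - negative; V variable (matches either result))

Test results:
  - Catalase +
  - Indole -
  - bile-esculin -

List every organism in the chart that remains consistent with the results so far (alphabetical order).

bile-esculin -: excludes Listeria monocytogenes — 8 left.
Catalase +: excludes Lactobacillus acidophilus, Arcanobacterium haemolyticum, Erysipelothrix rhusiopathiae — 5 left.
Indole -: all 5 remaining candidates are consistent.

Bacillus anthracis, Bacillus cereus, Corynebacterium diphtheriae, Corynebacterium jeikeium, Nocardia asteroides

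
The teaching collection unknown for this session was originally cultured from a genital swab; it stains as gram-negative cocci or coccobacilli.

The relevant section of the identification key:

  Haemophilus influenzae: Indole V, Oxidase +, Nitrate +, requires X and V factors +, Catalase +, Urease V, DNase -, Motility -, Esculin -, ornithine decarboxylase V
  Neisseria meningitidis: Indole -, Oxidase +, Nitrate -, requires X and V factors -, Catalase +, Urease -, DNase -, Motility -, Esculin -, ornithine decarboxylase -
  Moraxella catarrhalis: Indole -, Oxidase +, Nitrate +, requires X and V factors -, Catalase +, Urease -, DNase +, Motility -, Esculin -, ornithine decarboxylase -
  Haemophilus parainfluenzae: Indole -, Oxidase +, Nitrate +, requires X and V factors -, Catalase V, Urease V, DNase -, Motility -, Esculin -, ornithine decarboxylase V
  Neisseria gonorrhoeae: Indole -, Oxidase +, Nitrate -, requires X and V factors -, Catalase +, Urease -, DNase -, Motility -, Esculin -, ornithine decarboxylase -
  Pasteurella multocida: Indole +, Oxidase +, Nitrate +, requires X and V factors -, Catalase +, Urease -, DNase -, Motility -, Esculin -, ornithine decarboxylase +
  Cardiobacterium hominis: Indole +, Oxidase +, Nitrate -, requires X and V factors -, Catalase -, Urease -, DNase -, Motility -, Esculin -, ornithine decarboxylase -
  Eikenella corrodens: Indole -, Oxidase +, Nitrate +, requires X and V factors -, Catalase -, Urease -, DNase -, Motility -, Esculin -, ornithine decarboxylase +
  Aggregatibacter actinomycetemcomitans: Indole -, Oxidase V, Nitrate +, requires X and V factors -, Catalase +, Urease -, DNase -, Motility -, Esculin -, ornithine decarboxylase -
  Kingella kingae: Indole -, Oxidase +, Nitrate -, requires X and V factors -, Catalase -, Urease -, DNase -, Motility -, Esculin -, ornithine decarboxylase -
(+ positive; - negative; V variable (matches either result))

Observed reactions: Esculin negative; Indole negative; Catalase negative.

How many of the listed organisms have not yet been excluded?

Indole -: excludes Pasteurella multocida, Cardiobacterium hominis — 8 left.
Catalase -: excludes 5 organisms — 3 left.
Esculin -: all 3 remaining candidates are consistent.
Still consistent: Eikenella corrodens, Haemophilus parainfluenzae, Kingella kingae.

3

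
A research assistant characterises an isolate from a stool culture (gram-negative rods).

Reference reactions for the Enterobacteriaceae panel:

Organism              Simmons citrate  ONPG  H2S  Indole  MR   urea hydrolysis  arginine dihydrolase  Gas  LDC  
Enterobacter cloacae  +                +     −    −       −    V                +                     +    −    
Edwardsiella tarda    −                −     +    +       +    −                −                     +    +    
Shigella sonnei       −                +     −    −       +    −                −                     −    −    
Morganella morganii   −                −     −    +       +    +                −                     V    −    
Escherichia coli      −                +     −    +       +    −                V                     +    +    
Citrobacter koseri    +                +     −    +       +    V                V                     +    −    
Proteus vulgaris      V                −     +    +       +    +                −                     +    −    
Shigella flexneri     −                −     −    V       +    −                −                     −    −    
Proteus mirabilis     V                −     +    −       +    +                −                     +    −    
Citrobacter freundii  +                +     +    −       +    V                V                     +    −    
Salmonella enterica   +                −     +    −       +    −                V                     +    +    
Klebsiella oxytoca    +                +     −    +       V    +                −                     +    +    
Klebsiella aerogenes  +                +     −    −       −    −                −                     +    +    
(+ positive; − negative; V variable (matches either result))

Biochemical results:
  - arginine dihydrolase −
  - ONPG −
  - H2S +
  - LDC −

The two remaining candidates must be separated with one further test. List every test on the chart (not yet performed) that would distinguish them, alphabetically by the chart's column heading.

Indole

arginine dihydrolase −: excludes Enterobacter cloacae — 12 left.
LDC −: excludes 5 organisms — 7 left.
H2S +: excludes Shigella sonnei, Morganella morganii, Citrobacter koseri, Shigella flexneri — 3 left.
ONPG −: excludes Citrobacter freundii — 2 left.
Two candidates remain: Proteus mirabilis and Proteus vulgaris.
  Simmons citrate: V vs V — variable for at least one, does not separate.
  Indole: Proteus mirabilis −, Proteus vulgaris + — discriminates.
  MR: + vs + — same for both, does not separate.
  urea hydrolysis: + vs + — same for both, does not separate.
  Gas: + vs + — same for both, does not separate.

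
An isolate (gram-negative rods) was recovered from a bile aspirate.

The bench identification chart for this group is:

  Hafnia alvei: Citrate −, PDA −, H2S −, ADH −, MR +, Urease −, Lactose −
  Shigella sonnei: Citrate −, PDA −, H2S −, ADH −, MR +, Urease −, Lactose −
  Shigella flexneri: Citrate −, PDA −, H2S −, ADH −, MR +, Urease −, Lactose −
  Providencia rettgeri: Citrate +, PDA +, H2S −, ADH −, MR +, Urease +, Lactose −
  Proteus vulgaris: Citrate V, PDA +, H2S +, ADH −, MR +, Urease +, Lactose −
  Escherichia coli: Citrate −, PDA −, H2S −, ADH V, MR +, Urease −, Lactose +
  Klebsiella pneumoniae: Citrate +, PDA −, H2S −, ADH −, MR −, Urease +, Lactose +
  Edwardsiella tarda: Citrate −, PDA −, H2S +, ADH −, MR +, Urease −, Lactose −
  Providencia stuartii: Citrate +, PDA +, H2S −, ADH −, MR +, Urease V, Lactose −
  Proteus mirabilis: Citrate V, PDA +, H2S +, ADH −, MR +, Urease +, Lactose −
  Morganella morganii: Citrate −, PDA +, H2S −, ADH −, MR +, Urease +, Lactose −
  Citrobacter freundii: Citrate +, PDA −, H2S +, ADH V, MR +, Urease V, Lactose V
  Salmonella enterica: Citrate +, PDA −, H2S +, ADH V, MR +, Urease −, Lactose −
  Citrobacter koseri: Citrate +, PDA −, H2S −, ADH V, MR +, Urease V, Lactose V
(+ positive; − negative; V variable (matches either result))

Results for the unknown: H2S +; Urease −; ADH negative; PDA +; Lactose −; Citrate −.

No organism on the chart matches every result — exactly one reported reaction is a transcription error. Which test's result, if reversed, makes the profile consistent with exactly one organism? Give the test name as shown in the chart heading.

As reported, no row in the chart matches all 6 reactions.
Reversing PDA (to −) → unique match: Edwardsiella tarda.
Reversing H2S → still no organism matches.
Reversing Lactose → still no organism matches.
Reversing Citrate → still no organism matches.
Reversing ADH → still no organism matches.
Reversing Urease → 2 organisms match (not unique).

PDA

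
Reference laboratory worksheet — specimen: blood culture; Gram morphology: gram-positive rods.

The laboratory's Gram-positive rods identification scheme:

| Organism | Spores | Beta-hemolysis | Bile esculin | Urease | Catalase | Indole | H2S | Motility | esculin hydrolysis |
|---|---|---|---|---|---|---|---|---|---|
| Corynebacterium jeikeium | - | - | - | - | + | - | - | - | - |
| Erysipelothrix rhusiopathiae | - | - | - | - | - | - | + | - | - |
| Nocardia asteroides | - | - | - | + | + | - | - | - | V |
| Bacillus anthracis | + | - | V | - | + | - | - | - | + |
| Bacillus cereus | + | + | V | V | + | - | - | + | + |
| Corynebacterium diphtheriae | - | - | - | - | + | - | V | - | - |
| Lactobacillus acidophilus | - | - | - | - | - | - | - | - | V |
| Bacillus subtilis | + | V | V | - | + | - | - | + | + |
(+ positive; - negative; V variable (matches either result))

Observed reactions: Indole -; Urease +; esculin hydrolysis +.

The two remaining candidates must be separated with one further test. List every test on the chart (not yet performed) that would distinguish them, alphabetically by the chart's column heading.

Urease +: excludes 6 organisms — 2 left.
Indole -: all 2 remaining candidates are consistent.
esculin hydrolysis +: all 2 remaining candidates are consistent.
Two candidates remain: Bacillus cereus and Nocardia asteroides.
  Spores: Bacillus cereus +, Nocardia asteroides - — discriminates.
  Beta-hemolysis: Bacillus cereus +, Nocardia asteroides - — discriminates.
  Bile esculin: V vs - — variable for at least one, does not separate.
  Catalase: + vs + — same for both, does not separate.
  H2S: - vs - — same for both, does not separate.
  Motility: Bacillus cereus +, Nocardia asteroides - — discriminates.

Beta-hemolysis, Motility, Spores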